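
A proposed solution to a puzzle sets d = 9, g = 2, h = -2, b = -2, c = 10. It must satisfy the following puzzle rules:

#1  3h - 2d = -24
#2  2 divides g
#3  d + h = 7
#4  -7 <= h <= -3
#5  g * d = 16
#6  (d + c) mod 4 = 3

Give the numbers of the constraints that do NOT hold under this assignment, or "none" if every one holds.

Violated: 4, 5.

#1 3h - 2d = 3(-2) - 2(9) = -24  holds
#2 2 / 2 = 1, so 2 divides 2  holds
#3 d + h = 9 + (-2) = 7  holds
#4 h = -2 is outside [-7, -3]  fails
#5 g * d = 2 * 9 = 18, not 16  fails
#6 d + c = 19; 19 mod 4 = 3  holds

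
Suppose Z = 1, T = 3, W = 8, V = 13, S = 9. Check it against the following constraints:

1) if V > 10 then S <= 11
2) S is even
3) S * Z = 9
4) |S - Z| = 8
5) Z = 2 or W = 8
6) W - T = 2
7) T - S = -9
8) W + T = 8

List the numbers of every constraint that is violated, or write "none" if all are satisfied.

1) V = 13 > 10, so we need S ≤ 11; S = 9 ≤ 11  true
2) S = 9 is odd  false
3) S * Z = 9 * 1 = 9  true
4) |9 - 1| = 8  true
5) Z = 1 ≠ 2, but W = 8 = 8 (second disjunct)  true
6) W - T = 8 - 3 = 5, not 2  false
7) T - S = 3 - 9 = -6, not -9  false
8) W + T = 8 + 3 = 11, not 8  false

No — constraints 2, 6, 7, and 8 are not satisfied.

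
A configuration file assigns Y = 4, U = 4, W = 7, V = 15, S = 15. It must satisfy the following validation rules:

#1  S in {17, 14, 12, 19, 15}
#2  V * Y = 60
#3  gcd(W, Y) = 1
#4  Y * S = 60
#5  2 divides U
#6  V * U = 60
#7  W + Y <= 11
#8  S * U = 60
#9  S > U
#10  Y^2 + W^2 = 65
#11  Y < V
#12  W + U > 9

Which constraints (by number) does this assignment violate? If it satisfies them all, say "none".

No violations.

#1 S = 15 is in {17, 14, 12, 19, 15} — holds.
#2 V * Y = 15 * 4 = 60 — holds.
#3 gcd(7, 4) = 1 — holds.
#4 Y * S = 4 * 15 = 60 — holds.
#5 4 / 2 = 2, so 2 divides 4 — holds.
#6 V * U = 15 * 4 = 60 — holds.
#7 W + Y = 7 + 4 = 11; 11 ≤ 11 — holds.
#8 S * U = 15 * 4 = 60 — holds.
#9 S = 15, U = 4; 15 > 4 — holds.
#10 Y^2 + W^2 = 4^2 + 7^2 = 16 + 49 = 65 — holds.
#11 Y = 4, V = 15; 4 < 15 — holds.
#12 W + U = 7 + 4 = 11; 11 > 9 — holds.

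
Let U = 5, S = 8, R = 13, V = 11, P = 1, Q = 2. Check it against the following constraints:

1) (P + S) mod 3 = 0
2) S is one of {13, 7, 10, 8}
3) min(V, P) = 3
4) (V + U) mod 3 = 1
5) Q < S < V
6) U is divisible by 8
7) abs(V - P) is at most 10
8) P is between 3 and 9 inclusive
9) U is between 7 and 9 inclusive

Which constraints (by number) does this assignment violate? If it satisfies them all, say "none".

1) P + S = 9; 9 mod 3 = 0 — OK.
2) S = 8 is in {13, 7, 10, 8} — OK.
3) min(11, 1) = 1, not 3 — violated.
4) V + U = 16; 16 mod 3 = 1 — OK.
5) values 2 < 8 < 11 — OK.
6) 5 = 8*0 + 5, so 8 does not divide 5 — violated.
7) abs(11 - 1) = 10; 10 ≤ 10 — OK.
8) P = 1 is outside [3, 9] — violated.
9) U = 5 is outside [7, 9] — violated.

Constraints 3, 6, 8, and 9 do not hold.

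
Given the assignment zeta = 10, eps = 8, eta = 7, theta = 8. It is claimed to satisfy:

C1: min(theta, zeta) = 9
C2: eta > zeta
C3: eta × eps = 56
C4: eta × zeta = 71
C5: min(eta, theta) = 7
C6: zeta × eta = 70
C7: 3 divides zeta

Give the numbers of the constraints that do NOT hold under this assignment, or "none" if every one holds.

Violated: 1, 2, 4, and 7.

C1: min(8, 10) = 8, not 9 — violated.
C2: eta = 7, zeta = 10; 7 ≤ 10 (want >) — violated.
C3: eta × eps = 7 × 8 = 56 — satisfied.
C4: eta × zeta = 7 × 10 = 70, not 71 — violated.
C5: min(7, 8) = 7 — satisfied.
C6: zeta × eta = 10 × 7 = 70 — satisfied.
C7: 10 = 3×3 + 1, so 3 does not divide 10 — violated.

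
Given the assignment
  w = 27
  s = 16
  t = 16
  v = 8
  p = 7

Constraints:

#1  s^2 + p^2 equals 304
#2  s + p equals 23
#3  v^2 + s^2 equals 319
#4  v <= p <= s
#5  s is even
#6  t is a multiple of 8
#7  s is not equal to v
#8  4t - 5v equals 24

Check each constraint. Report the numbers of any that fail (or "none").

Constraints 1, 3, 4 are violated.

#1 s^2 + p^2 = 16^2 + 7^2 = 256 + 49 = 305, not 304 — violated.
#2 s + p = 16 + 7 = 23 — OK.
#3 v^2 + s^2 = 8^2 + 16^2 = 64 + 256 = 320, not 319 — violated.
#4 values 8, 7, 16; v = 8 is not <= p = 7 — violated.
#5 s = 16 is even — OK.
#6 16 / 8 = 2, so 8 divides 16 — OK.
#7 s = 16, v = 8; distinct — OK.
#8 4t - 5v = 4(16) - 5(8) = 24 — OK.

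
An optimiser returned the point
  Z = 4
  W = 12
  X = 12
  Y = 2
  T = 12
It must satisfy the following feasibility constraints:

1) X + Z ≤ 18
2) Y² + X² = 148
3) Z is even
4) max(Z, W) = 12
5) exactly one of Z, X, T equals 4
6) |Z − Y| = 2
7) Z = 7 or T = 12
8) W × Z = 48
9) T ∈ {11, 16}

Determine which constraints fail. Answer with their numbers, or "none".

Constraint 9 does not hold.

1) X + Z = 12 + 4 = 16; 16 ≤ 18 — holds.
2) Y² + X² = 2² + 12² = 4 + 144 = 148 — holds.
3) Z = 4 is even — holds.
4) max(4, 12) = 12 — holds.
5) Z=4, X=12, T=12; 1 of them equals 4 — holds.
6) |4 − 2| = 2 — holds.
7) Z = 4 ≠ 7, but T = 12 = 12 (second disjunct) — holds.
8) W × Z = 12 × 4 = 48 — holds.
9) T = 12 is not in {11, 16} — does not hold.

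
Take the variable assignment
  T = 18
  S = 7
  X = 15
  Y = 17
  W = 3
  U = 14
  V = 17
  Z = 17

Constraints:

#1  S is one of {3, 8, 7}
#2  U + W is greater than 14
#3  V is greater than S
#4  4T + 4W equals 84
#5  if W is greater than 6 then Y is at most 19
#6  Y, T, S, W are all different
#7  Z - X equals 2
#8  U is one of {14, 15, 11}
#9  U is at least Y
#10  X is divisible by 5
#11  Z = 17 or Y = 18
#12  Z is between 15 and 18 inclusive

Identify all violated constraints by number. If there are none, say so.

#1 S = 7 is in {3, 8, 7} — holds.
#2 U + W = 14 + 3 = 17; 17 > 14 — holds.
#3 V = 17, S = 7; 17 > 7 — holds.
#4 4T + 4W = 4(18) + 4(3) = 84 — holds.
#5 W = 3, not > 6; antecedent false, conditional vacuously true — holds.
#6 values 17, 18, 7, 3 are pairwise distinct — holds.
#7 Z - X = 17 - 15 = 2 — holds.
#8 U = 14 is in {14, 15, 11} — holds.
#9 U = 14, Y = 17; 14 < 17 (want ≥) — fails.
#10 15 / 5 = 3, so 5 divides 15 — holds.
#11 Z = 17 = 17 (first disjunct) — holds.
#12 Z = 17 lies in [15, 18] — holds.

The assignment fails constraint 9.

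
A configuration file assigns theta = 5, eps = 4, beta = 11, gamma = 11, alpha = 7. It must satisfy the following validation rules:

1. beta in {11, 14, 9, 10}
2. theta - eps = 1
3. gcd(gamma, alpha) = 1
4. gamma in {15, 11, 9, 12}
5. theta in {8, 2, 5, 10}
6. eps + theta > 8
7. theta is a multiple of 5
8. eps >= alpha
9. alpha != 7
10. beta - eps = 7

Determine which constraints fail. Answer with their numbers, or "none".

Violated: 8 and 9.

1. beta = 11 is in {11, 14, 9, 10} — OK.
2. theta - eps = 5 - 4 = 1 — OK.
3. gcd(11, 7) = 1 — OK.
4. gamma = 11 is in {15, 11, 9, 12} — OK.
5. theta = 5 is in {8, 2, 5, 10} — OK.
6. eps + theta = 4 + 5 = 9; 9 > 8 — OK.
7. 5 / 5 = 1, so 5 divides 5 — OK.
8. eps = 4, alpha = 7; 4 < 7 (want ≥) — violated.
9. alpha = 7, but 7 is required to differ — violated.
10. beta - eps = 11 - 4 = 7 — OK.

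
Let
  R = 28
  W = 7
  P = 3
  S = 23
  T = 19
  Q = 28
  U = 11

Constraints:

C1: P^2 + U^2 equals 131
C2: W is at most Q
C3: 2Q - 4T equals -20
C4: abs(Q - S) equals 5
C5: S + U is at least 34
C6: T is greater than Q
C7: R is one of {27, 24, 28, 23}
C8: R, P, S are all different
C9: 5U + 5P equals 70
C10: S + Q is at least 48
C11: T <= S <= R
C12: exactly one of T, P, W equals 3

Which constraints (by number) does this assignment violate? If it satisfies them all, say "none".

C1: P^2 + U^2 = 3^2 + 11^2 = 9 + 121 = 130, not 131 — violated.
C2: W = 7, Q = 28; 7 ≤ 28 — OK.
C3: 2Q - 4T = 2(28) - 4(19) = -20 — OK.
C4: abs(28 - 23) = 5 — OK.
C5: S + U = 23 + 11 = 34; 34 ≥ 34 — OK.
C6: T = 19, Q = 28; 19 ≤ 28 (want >) — violated.
C7: R = 28 is in {27, 24, 28, 23} — OK.
C8: values 28, 3, 23 are pairwise distinct — OK.
C9: 5U + 5P = 5(11) + 5(3) = 70 — OK.
C10: S + Q = 23 + 28 = 51; 51 ≥ 48 — OK.
C11: values 19 <= 23 <= 28 — OK.
C12: T=19, P=3, W=7; 1 of them equals 3 — OK.

No — constraints 1 and 6 are not satisfied.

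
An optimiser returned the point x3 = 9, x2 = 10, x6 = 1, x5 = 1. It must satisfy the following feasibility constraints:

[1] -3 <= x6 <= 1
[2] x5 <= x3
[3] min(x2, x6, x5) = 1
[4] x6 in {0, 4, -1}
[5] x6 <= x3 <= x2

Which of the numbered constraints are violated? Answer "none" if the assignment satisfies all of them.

Constraint 4 does not hold.

[1] x6 = 1 lies in [-3, 1]  holds
[2] x5 = 1, x3 = 9; 1 ≤ 9  holds
[3] min(10, 1, 1) = 1  holds
[4] x6 = 1 is not in {0, 4, -1}  fails
[5] values 1 <= 9 <= 10  holds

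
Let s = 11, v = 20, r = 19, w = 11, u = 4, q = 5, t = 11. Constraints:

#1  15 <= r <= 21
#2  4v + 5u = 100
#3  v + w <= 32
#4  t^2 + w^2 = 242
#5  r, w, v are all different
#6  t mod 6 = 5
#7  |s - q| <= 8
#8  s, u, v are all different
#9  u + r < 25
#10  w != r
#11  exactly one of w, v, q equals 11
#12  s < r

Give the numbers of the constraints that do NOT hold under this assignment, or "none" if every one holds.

#1 r = 19 lies in [15, 21] — OK.
#2 4v + 5u = 4(20) + 5(4) = 100 — OK.
#3 v + w = 20 + 11 = 31; 31 ≤ 32 — OK.
#4 t^2 + w^2 = 11^2 + 11^2 = 121 + 121 = 242 — OK.
#5 values 19, 11, 20 are pairwise distinct — OK.
#6 11 mod 6 = 5 — OK.
#7 |11 - 5| = 6; 6 ≤ 8 — OK.
#8 values 11, 4, 20 are pairwise distinct — OK.
#9 u + r = 4 + 19 = 23; 23 < 25 — OK.
#10 w = 11, r = 19; distinct — OK.
#11 w=11, v=20, q=5; 1 of them equals 11 — OK.
#12 s = 11, r = 19; 11 < 19 — OK.

The assignment satisfies every constraint.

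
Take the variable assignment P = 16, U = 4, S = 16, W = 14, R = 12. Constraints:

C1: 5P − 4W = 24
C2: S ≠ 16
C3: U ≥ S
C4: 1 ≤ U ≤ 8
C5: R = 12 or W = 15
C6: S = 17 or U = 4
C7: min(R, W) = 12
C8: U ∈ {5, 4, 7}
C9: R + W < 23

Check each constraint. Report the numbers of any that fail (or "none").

C1: 5P − 4W = 5(16) − 4(14) = 24 — holds.
C2: S = 16, but 16 is required to differ — fails.
C3: U = 4, S = 16; 4 < 16 (want ≥) — fails.
C4: U = 4 lies in [1, 8] — holds.
C5: R = 12 = 12 (first disjunct) — holds.
C6: S = 16 ≠ 17, but U = 4 = 4 (second disjunct) — holds.
C7: min(12, 14) = 12 — holds.
C8: U = 4 is in {5, 4, 7} — holds.
C9: R + W = 12 + 14 = 26; 26 ≥ 23, bound 23 not met — fails.

No — constraints 2, 3, and 9 are not satisfied.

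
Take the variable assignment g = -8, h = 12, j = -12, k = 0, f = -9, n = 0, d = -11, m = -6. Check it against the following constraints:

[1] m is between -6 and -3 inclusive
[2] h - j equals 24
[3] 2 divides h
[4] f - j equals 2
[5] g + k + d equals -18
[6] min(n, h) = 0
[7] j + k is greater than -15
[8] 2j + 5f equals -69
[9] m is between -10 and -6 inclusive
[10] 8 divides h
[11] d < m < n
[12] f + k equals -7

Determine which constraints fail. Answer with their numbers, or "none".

Violated: 4, 5, 10, and 12.

[1] m = -6 lies in [-6, -3]  ✓
[2] h - j = 12 - (-12) = 24  ✓
[3] 12 / 2 = 6, so 2 divides 12  ✓
[4] f - j = -9 - (-12) = 3, not 2  ✗
[5] g + k + d = -8 + 0 + (-11) = -19, not -18  ✗
[6] min(0, 12) = 0  ✓
[7] j + k = -12 + 0 = -12; -12 > -15  ✓
[8] 2j + 5f = 2(-12) + 5(-9) = -69  ✓
[9] m = -6 lies in [-10, -6]  ✓
[10] 12 = 8*1 + 4, so 8 does not divide 12  ✗
[11] values -11 < -6 < 0  ✓
[12] f + k = -9 + 0 = -9, not -7  ✗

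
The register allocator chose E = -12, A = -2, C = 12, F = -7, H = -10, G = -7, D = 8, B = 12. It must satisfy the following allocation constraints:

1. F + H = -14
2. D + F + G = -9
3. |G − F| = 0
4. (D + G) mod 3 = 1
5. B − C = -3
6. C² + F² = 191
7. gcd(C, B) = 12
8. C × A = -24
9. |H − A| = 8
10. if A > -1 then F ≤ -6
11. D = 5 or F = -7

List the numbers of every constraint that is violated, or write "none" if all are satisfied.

Constraints 1, 2, 5, 6 do not hold.

1. F + H = -7 + (-10) = -17, not -14 — violated.
2. D + F + G = 8 + (-7) + (-7) = -6, not -9 — violated.
3. |-7 − (-7)| = 0 — OK.
4. D + G = 1; 1 mod 3 = 1 — OK.
5. B − C = 12 − 12 = 0, not -3 — violated.
6. C² + F² = 12² + (-7)² = 144 + 49 = 193, not 191 — violated.
7. gcd(12, 12) = 12 — OK.
8. C × A = 12 × (-2) = -24 — OK.
9. |-10 − (-2)| = 8 — OK.
10. A = -2, not > -1; antecedent false, conditional vacuously true — OK.
11. D = 8 ≠ 5, but F = -7 = -7 (second disjunct) — OK.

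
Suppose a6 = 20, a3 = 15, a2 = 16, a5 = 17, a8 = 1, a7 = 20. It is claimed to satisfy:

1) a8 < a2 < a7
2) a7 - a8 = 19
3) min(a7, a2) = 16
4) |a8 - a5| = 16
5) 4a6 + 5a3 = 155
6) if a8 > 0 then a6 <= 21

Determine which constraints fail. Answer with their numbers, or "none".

1) values 1 < 16 < 20 — holds.
2) a7 - a8 = 20 - 1 = 19 — holds.
3) min(20, 16) = 16 — holds.
4) |1 - 17| = 16 — holds.
5) 4a6 + 5a3 = 4(20) + 5(15) = 155 — holds.
6) a8 = 1 > 0, so we need a6 ≤ 21; a6 = 20 ≤ 21 — holds.

No violations.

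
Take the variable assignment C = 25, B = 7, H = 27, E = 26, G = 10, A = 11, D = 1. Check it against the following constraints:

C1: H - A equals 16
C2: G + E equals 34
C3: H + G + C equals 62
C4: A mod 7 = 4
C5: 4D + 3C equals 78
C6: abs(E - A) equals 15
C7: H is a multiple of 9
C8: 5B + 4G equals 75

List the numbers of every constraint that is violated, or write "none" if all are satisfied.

The assignment fails constraints 2, 5.

C1: H - A = 27 - 11 = 16  yes
C2: G + E = 10 + 26 = 36, not 34  no
C3: H + G + C = 27 + 10 + 25 = 62  yes
C4: 11 mod 7 = 4  yes
C5: 4D + 3C = 4(1) + 3(25) = 79, not 78  no
C6: abs(26 - 11) = 15  yes
C7: 27 / 9 = 3, so 9 divides 27  yes
C8: 5B + 4G = 5(7) + 4(10) = 75  yes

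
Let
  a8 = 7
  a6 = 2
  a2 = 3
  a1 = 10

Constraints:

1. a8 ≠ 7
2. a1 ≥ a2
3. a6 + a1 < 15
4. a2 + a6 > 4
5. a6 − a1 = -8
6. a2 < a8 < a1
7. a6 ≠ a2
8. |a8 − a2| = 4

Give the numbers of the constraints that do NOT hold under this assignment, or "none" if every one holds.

No — constraint 1 is not satisfied.

1. a8 = 7, but 7 is required to differ — violated.
2. a1 = 10, a2 = 3; 10 ≥ 3 — OK.
3. a6 + a1 = 2 + 10 = 12; 12 < 15 — OK.
4. a2 + a6 = 3 + 2 = 5; 5 > 4 — OK.
5. a6 − a1 = 2 − 10 = -8 — OK.
6. values 3 < 7 < 10 — OK.
7. a6 = 2, a2 = 3; distinct — OK.
8. |7 − 3| = 4 — OK.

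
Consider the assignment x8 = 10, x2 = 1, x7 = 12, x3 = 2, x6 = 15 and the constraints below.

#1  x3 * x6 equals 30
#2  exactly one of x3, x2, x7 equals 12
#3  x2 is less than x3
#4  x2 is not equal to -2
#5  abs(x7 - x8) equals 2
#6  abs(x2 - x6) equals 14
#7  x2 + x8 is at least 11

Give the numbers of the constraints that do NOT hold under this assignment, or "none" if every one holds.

#1 x3 * x6 = 2 * 15 = 30 — satisfied.
#2 x3=2, x2=1, x7=12; 1 of them equals 12 — satisfied.
#3 x2 = 1, x3 = 2; 1 < 2 — satisfied.
#4 x2 = 1, and 1 ≠ -2 — satisfied.
#5 abs(12 - 10) = 2 — satisfied.
#6 abs(1 - 15) = 14 — satisfied.
#7 x2 + x8 = 1 + 10 = 11; 11 ≥ 11 — satisfied.

No violations.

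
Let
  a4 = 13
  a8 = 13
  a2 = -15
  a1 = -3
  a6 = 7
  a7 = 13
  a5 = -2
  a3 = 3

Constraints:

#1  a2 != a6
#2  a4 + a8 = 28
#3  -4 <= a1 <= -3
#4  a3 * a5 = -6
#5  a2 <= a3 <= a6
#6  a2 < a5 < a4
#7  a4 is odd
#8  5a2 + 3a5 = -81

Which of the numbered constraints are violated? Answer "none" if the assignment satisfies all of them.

The assignment fails constraint 2.

#1 a2 = -15, a6 = 7; distinct — satisfied.
#2 a4 + a8 = 13 + 13 = 26, not 28 — violated.
#3 a1 = -3 lies in [-4, -3] — satisfied.
#4 a3 * a5 = 3 * (-2) = -6 — satisfied.
#5 values -15 <= 3 <= 7 — satisfied.
#6 values -15 < -2 < 13 — satisfied.
#7 a4 = 13 is odd — satisfied.
#8 5a2 + 3a5 = 5(-15) + 3(-2) = -81 — satisfied.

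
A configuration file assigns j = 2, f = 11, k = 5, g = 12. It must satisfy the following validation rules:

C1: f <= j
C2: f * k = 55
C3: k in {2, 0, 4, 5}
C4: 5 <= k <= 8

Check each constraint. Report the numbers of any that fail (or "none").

C1: f = 11, j = 2; 11 > 2 (want ≤) — violated.
C2: f * k = 11 * 5 = 55 — satisfied.
C3: k = 5 is in {2, 0, 4, 5} — satisfied.
C4: k = 5 lies in [5, 8] — satisfied.

Violated: 1.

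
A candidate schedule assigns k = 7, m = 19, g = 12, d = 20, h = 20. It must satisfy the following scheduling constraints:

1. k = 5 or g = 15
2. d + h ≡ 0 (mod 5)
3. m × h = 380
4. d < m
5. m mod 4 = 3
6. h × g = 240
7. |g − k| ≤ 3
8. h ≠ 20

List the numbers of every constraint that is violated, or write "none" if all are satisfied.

1. k = 7 ≠ 5 and g = 12 ≠ 15; both disjuncts false — violated.
2. d + h = 40; 40 mod 5 = 0 — OK.
3. m × h = 19 × 20 = 380 — OK.
4. d = 20, m = 19; 20 ≥ 19 (want <) — violated.
5. 19 mod 4 = 3 — OK.
6. h × g = 20 × 12 = 240 — OK.
7. |12 − 7| = 5; 5 > 3, exceeds bound 3 — violated.
8. h = 20, but 20 is required to differ — violated.

Constraints 1, 4, 7, and 8 do not hold.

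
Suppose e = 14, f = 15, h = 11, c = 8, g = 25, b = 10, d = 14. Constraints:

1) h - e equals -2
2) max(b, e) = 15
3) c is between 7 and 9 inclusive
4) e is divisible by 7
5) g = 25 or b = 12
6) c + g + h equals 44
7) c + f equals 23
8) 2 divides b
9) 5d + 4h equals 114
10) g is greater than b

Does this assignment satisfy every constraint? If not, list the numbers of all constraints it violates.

1) h - e = 11 - 14 = -3, not -2 — violated.
2) max(10, 14) = 14, not 15 — violated.
3) c = 8 lies in [7, 9] — OK.
4) 14 / 7 = 2, so 7 divides 14 — OK.
5) g = 25 = 25 (first disjunct) — OK.
6) c + g + h = 8 + 25 + 11 = 44 — OK.
7) c + f = 8 + 15 = 23 — OK.
8) 10 / 2 = 5, so 2 divides 10 — OK.
9) 5d + 4h = 5(14) + 4(11) = 114 — OK.
10) g = 25, b = 10; 25 > 10 — OK.

No — constraints 1 and 2 are not satisfied.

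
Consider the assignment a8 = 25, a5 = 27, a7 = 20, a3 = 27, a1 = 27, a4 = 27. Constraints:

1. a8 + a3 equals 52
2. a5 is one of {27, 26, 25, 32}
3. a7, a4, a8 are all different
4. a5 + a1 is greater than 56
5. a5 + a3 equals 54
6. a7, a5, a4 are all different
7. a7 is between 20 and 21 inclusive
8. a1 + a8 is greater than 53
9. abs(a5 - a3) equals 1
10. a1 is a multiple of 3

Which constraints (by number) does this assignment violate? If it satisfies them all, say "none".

The assignment fails constraints 4, 6, 8, and 9.

1. a8 + a3 = 25 + 27 = 52 — satisfied.
2. a5 = 27 is in {27, 26, 25, 32} — satisfied.
3. values 20, 27, 25 are pairwise distinct — satisfied.
4. a5 + a1 = 27 + 27 = 54; 54 ≤ 56, bound 56 not met — violated.
5. a5 + a3 = 27 + 27 = 54 — satisfied.
6. a5 = a4 = 27, not all different — violated.
7. a7 = 20 lies in [20, 21] — satisfied.
8. a1 + a8 = 27 + 25 = 52; 52 ≤ 53, bound 53 not met — violated.
9. abs(27 - 27) = 0, not 1 — violated.
10. 27 / 3 = 9, so 3 divides 27 — satisfied.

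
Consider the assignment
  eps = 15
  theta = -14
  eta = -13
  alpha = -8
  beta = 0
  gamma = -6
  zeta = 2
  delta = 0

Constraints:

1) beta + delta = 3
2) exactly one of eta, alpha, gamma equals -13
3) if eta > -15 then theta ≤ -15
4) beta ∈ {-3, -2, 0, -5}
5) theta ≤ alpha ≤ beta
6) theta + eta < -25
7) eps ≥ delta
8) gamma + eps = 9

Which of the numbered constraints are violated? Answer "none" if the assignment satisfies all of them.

Constraints 1 and 3 do not hold.

1) beta + delta = 0 + 0 = 0, not 3  FAIL
2) eta=-13, alpha=-8, gamma=-6; 1 of them equals -13  OK
3) eta = -13 > -15, so we need theta ≤ -15; but theta = -14 > -15  FAIL
4) beta = 0 is in {-3, -2, 0, -5}  OK
5) values -14 ≤ -8 ≤ 0  OK
6) theta + eta = -14 + (-13) = -27; -27 < -25  OK
7) eps = 15, delta = 0; 15 ≥ 0  OK
8) gamma + eps = -6 + 15 = 9  OK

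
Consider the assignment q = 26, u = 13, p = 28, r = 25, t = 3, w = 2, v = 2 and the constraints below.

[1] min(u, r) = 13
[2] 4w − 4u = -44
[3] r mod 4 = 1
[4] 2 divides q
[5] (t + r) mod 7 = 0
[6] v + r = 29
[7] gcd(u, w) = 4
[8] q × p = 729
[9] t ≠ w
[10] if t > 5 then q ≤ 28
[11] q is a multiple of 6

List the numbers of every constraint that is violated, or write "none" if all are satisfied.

[1] min(13, 25) = 13 — holds.
[2] 4w − 4u = 4(2) − 4(13) = -44 — holds.
[3] 25 mod 4 = 1 — holds.
[4] 26 / 2 = 13, so 2 divides 26 — holds.
[5] t + r = 28; 28 mod 7 = 0 — holds.
[6] v + r = 2 + 25 = 27, not 29 — does not hold.
[7] gcd(13, 2) = 1, not 4 — does not hold.
[8] q × p = 26 × 28 = 728, not 729 — does not hold.
[9] t = 3, w = 2; distinct — holds.
[10] t = 3, not > 5; antecedent false, conditional vacuously true — holds.
[11] 26 = 6×4 + 2, so 6 does not divide 26 — does not hold.

No — constraints 6, 7, 8, and 11 are not satisfied.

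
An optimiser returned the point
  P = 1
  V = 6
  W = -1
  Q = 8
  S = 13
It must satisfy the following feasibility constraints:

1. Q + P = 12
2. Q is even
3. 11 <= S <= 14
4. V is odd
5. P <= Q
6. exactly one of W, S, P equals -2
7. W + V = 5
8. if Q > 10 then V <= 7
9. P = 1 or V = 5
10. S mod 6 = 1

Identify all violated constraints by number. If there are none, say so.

1. Q + P = 8 + 1 = 9, not 12  no
2. Q = 8 is even  yes
3. S = 13 lies in [11, 14]  yes
4. V = 6 is even  no
5. P = 1, Q = 8; 1 ≤ 8  yes
6. W=-1, S=13, P=1; 0 of them equal -2, not exactly one  no
7. W + V = -1 + 6 = 5  yes
8. Q = 8, not > 10; antecedent false, conditional vacuously true  yes
9. P = 1 = 1 (first disjunct)  yes
10. 13 mod 6 = 1  yes

No — constraints 1, 4, and 6 are not satisfied.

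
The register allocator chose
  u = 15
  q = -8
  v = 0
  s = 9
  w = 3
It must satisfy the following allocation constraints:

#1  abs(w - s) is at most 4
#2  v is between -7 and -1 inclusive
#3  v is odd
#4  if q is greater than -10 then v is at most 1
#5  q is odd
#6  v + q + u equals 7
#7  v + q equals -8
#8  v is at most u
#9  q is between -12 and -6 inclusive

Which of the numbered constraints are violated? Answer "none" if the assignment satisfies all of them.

#1 abs(3 - 9) = 6; 6 > 4, exceeds bound 4 — violated.
#2 v = 0 is outside [-7, -1] — violated.
#3 v = 0 is even — violated.
#4 q = -8 > -10, so we need v ≤ 1; v = 0 ≤ 1 — satisfied.
#5 q = -8 is even — violated.
#6 v + q + u = 0 + (-8) + 15 = 7 — satisfied.
#7 v + q = 0 + (-8) = -8 — satisfied.
#8 v = 0, u = 15; 0 ≤ 15 — satisfied.
#9 q = -8 lies in [-12, -6] — satisfied.

The assignment fails constraints 1, 2, 3, 5.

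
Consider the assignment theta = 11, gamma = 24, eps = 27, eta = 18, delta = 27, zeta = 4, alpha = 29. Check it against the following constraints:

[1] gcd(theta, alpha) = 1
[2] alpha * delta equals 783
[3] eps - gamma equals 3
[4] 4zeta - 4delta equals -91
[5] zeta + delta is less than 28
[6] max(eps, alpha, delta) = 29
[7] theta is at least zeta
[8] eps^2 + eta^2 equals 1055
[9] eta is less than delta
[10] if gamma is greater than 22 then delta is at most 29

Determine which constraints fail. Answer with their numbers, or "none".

Constraints 4, 5, 8 are violated.

[1] gcd(11, 29) = 1 — holds.
[2] alpha * delta = 29 * 27 = 783 — holds.
[3] eps - gamma = 27 - 24 = 3 — holds.
[4] 4zeta - 4delta = 4(4) - 4(27) = -92, not -91 — does not hold.
[5] zeta + delta = 4 + 27 = 31; 31 ≥ 28, bound 28 not met — does not hold.
[6] max(27, 29, 27) = 29 — holds.
[7] theta = 11, zeta = 4; 11 ≥ 4 — holds.
[8] eps^2 + eta^2 = 27^2 + 18^2 = 729 + 324 = 1053, not 1055 — does not hold.
[9] eta = 18, delta = 27; 18 < 27 — holds.
[10] gamma = 24 > 22, so we need delta ≤ 29; delta = 27 ≤ 29 — holds.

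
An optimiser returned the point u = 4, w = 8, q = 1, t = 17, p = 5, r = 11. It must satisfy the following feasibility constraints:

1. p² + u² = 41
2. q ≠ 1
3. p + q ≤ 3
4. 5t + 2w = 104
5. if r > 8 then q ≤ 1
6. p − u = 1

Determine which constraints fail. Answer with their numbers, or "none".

Constraints 2, 3, 4 are violated.

1. p² + u² = 5² + 4² = 25 + 16 = 41  true
2. q = 1, but 1 is required to differ  false
3. p + q = 5 + 1 = 6; 6 > 3, bound 3 not met  false
4. 5t + 2w = 5(17) + 2(8) = 101, not 104  false
5. r = 11 > 8, so we need q ≤ 1; q = 1 ≤ 1  true
6. p − u = 5 − 4 = 1  true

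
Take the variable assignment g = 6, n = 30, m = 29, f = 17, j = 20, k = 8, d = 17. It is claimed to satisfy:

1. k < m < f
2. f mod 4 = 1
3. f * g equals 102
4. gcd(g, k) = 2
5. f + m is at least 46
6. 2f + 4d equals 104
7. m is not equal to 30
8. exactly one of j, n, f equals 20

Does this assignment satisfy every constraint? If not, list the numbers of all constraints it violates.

1. values 8, 29, 17; m = 29 is not < f = 17 — violated.
2. 17 mod 4 = 1 — OK.
3. f * g = 17 * 6 = 102 — OK.
4. gcd(6, 8) = 2 — OK.
5. f + m = 17 + 29 = 46; 46 ≥ 46 — OK.
6. 2f + 4d = 2(17) + 4(17) = 102, not 104 — violated.
7. m = 29, and 29 ≠ 30 — OK.
8. j=20, n=30, f=17; 1 of them equals 20 — OK.

The assignment fails constraints 1 and 6.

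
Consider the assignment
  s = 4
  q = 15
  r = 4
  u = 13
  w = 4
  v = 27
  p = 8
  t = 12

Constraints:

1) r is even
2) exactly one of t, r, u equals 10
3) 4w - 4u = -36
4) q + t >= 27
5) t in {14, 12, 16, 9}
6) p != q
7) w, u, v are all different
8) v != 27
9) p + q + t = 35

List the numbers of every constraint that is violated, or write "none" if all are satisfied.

Violated: 2 and 8.

1) r = 4 is even  true
2) t=12, r=4, u=13; 0 of them equal 10, not exactly one  false
3) 4w - 4u = 4(4) - 4(13) = -36  true
4) q + t = 15 + 12 = 27; 27 ≥ 27  true
5) t = 12 is in {14, 12, 16, 9}  true
6) p = 8, q = 15; distinct  true
7) values 4, 13, 27 are pairwise distinct  true
8) v = 27, but 27 is required to differ  false
9) p + q + t = 8 + 15 + 12 = 35  true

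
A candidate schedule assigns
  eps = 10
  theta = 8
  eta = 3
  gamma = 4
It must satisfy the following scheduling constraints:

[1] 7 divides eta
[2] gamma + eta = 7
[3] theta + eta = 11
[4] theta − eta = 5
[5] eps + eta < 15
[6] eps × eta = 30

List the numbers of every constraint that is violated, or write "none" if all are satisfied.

Violated: 1.

[1] 3 = 7×0 + 3, so 7 does not divide 3 — violated.
[2] gamma + eta = 4 + 3 = 7 — OK.
[3] theta + eta = 8 + 3 = 11 — OK.
[4] theta − eta = 8 − 3 = 5 — OK.
[5] eps + eta = 10 + 3 = 13; 13 < 15 — OK.
[6] eps × eta = 10 × 3 = 30 — OK.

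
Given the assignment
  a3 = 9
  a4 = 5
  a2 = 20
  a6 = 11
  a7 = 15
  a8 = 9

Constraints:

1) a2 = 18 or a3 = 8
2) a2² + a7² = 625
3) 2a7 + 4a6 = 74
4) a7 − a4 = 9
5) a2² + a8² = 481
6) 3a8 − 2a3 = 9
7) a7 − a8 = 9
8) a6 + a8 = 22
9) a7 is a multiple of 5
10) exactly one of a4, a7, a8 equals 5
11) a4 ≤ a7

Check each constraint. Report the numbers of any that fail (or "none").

1) a2 = 20 ≠ 18 and a3 = 9 ≠ 8; both disjuncts false  ✗
2) a2² + a7² = 20² + 15² = 400 + 225 = 625  ✓
3) 2a7 + 4a6 = 2(15) + 4(11) = 74  ✓
4) a7 − a4 = 15 − 5 = 10, not 9  ✗
5) a2² + a8² = 20² + 9² = 400 + 81 = 481  ✓
6) 3a8 − 2a3 = 3(9) − 2(9) = 9  ✓
7) a7 − a8 = 15 − 9 = 6, not 9  ✗
8) a6 + a8 = 11 + 9 = 20, not 22  ✗
9) 15 / 5 = 3, so 5 divides 15  ✓
10) a4=5, a7=15, a8=9; 1 of them equals 5  ✓
11) a4 = 5, a7 = 15; 5 ≤ 15  ✓

Constraints 1, 4, 7, and 8 are violated.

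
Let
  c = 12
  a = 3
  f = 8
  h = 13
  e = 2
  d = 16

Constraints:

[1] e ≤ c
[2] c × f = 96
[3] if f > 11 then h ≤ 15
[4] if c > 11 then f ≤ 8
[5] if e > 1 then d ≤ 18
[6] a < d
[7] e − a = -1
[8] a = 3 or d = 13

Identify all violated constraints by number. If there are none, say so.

[1] e = 2, c = 12; 2 ≤ 12  OK
[2] c × f = 12 × 8 = 96  OK
[3] f = 8, not > 11; antecedent false, conditional vacuously true  OK
[4] c = 12 > 11, so we need f ≤ 8; f = 8 ≤ 8  OK
[5] e = 2 > 1, so we need d ≤ 18; d = 16 ≤ 18  OK
[6] a = 3, d = 16; 3 < 16  OK
[7] e − a = 2 − 3 = -1  OK
[8] a = 3 = 3 (first disjunct)  OK

The assignment satisfies every constraint.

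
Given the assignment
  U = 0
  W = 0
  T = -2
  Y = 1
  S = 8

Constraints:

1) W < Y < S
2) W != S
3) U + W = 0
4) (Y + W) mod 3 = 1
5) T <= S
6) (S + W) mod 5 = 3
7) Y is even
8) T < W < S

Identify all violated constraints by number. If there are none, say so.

1) values 0 < 1 < 8 — satisfied.
2) W = 0, S = 8; distinct — satisfied.
3) U + W = 0 + 0 = 0 — satisfied.
4) Y + W = 1; 1 mod 3 = 1 — satisfied.
5) T = -2, S = 8; -2 ≤ 8 — satisfied.
6) S + W = 8; 8 mod 5 = 3 — satisfied.
7) Y = 1 is odd — violated.
8) values -2 < 0 < 8 — satisfied.

Constraint 7 does not hold.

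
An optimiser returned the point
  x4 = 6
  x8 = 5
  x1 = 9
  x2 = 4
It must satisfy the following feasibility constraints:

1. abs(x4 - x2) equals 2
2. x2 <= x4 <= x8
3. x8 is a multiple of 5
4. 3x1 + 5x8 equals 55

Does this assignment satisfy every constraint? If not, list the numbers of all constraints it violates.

Constraints 2 and 4 are violated.

1. abs(6 - 4) = 2  holds
2. values 4, 6, 5; x4 = 6 is not <= x8 = 5  fails
3. 5 / 5 = 1, so 5 divides 5  holds
4. 3x1 + 5x8 = 3(9) + 5(5) = 52, not 55  fails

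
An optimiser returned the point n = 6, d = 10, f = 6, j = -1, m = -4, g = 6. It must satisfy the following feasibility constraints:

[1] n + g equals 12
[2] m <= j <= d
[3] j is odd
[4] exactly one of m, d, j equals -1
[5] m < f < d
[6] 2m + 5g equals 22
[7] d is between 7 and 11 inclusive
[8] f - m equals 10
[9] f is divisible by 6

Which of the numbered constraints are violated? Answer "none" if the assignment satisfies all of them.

None — every constraint holds.

[1] n + g = 6 + 6 = 12 — holds.
[2] values -4 <= -1 <= 10 — holds.
[3] j = -1 is odd — holds.
[4] m=-4, d=10, j=-1; 1 of them equals -1 — holds.
[5] values -4 < 6 < 10 — holds.
[6] 2m + 5g = 2(-4) + 5(6) = 22 — holds.
[7] d = 10 lies in [7, 11] — holds.
[8] f - m = 6 - (-4) = 10 — holds.
[9] 6 / 6 = 1, so 6 divides 6 — holds.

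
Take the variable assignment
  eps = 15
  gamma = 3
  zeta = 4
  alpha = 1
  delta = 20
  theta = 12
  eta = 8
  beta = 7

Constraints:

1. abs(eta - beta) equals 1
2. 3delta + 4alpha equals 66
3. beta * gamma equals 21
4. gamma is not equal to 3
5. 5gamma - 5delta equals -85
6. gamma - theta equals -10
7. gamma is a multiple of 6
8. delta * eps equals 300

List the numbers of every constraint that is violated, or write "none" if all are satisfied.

1. abs(8 - 7) = 1  ✔
2. 3delta + 4alpha = 3(20) + 4(1) = 64, not 66  ✘
3. beta * gamma = 7 * 3 = 21  ✔
4. gamma = 3, but 3 is required to differ  ✘
5. 5gamma - 5delta = 5(3) - 5(20) = -85  ✔
6. gamma - theta = 3 - 12 = -9, not -10  ✘
7. 3 = 6*0 + 3, so 6 does not divide 3  ✘
8. delta * eps = 20 * 15 = 300  ✔

No — constraints 2, 4, 6, and 7 are not satisfied.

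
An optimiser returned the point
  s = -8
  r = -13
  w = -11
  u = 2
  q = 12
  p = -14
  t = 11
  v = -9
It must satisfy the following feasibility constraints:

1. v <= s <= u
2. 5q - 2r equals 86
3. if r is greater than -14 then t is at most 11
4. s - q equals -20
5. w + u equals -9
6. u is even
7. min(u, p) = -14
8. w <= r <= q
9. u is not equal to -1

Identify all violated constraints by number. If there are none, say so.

No — constraint 8 is not satisfied.

1. values -9 <= -8 <= 2  holds
2. 5q - 2r = 5(12) - 2(-13) = 86  holds
3. r = -13 > -14, so we need t ≤ 11; t = 11 ≤ 11  holds
4. s - q = -8 - 12 = -20  holds
5. w + u = -11 + 2 = -9  holds
6. u = 2 is even  holds
7. min(2, -14) = -14  holds
8. values -11, -13, 12; w = -11 is not <= r = -13  fails
9. u = 2, and 2 ≠ -1  holds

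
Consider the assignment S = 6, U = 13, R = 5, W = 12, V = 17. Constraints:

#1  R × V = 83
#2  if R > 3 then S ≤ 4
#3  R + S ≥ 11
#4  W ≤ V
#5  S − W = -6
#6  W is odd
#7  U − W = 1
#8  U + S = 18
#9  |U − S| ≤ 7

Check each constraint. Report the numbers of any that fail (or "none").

Constraints 1, 2, 6, and 8 are violated.

#1 R × V = 5 × 17 = 85, not 83 — does not hold.
#2 R = 5 > 3, so we need S ≤ 4; but S = 6 > 4 — does not hold.
#3 R + S = 5 + 6 = 11; 11 ≥ 11 — holds.
#4 W = 12, V = 17; 12 ≤ 17 — holds.
#5 S − W = 6 − 12 = -6 — holds.
#6 W = 12 is even — does not hold.
#7 U − W = 13 − 12 = 1 — holds.
#8 U + S = 13 + 6 = 19, not 18 — does not hold.
#9 |13 − 6| = 7; 7 ≤ 7 — holds.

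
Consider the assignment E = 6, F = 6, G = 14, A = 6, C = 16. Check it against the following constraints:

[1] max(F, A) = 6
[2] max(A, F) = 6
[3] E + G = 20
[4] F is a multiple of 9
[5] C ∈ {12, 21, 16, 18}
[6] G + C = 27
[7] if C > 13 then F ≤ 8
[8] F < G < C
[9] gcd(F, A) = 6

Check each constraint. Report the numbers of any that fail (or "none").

Constraints 4 and 6 do not hold.

[1] max(6, 6) = 6 — satisfied.
[2] max(6, 6) = 6 — satisfied.
[3] E + G = 6 + 14 = 20 — satisfied.
[4] 6 = 9×0 + 6, so 9 does not divide 6 — violated.
[5] C = 16 is in {12, 21, 16, 18} — satisfied.
[6] G + C = 14 + 16 = 30, not 27 — violated.
[7] C = 16 > 13, so we need F ≤ 8; F = 6 ≤ 8 — satisfied.
[8] values 6 < 14 < 16 — satisfied.
[9] gcd(6, 6) = 6 — satisfied.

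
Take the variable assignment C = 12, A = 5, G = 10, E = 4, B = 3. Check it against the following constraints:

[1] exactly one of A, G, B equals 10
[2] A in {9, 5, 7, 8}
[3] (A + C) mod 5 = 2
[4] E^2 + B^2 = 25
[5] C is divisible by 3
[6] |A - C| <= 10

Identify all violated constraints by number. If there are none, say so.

Yes — all constraints hold.

[1] A=5, G=10, B=3; 1 of them equals 10 — holds.
[2] A = 5 is in {9, 5, 7, 8} — holds.
[3] A + C = 17; 17 mod 5 = 2 — holds.
[4] E^2 + B^2 = 4^2 + 3^2 = 16 + 9 = 25 — holds.
[5] 12 / 3 = 4, so 3 divides 12 — holds.
[6] |5 - 12| = 7; 7 ≤ 10 — holds.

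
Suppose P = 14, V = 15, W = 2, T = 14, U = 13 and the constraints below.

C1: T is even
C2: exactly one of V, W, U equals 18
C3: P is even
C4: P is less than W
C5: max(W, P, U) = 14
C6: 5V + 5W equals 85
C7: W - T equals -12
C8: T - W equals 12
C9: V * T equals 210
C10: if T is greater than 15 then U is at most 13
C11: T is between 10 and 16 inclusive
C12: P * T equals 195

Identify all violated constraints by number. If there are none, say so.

No — constraints 2, 4, 12 are not satisfied.

C1: T = 14 is even — holds.
C2: V=15, W=2, U=13; 0 of them equal 18, not exactly one — fails.
C3: P = 14 is even — holds.
C4: P = 14, W = 2; 14 ≥ 2 (want <) — fails.
C5: max(2, 14, 13) = 14 — holds.
C6: 5V + 5W = 5(15) + 5(2) = 85 — holds.
C7: W - T = 2 - 14 = -12 — holds.
C8: T - W = 14 - 2 = 12 — holds.
C9: V * T = 15 * 14 = 210 — holds.
C10: T = 14, not > 15; antecedent false, conditional vacuously true — holds.
C11: T = 14 lies in [10, 16] — holds.
C12: P * T = 14 * 14 = 196, not 195 — fails.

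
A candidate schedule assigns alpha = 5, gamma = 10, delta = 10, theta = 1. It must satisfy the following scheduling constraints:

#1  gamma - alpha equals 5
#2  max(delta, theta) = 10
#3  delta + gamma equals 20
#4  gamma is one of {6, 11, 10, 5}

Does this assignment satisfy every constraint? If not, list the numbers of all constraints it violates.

#1 gamma - alpha = 10 - 5 = 5 — holds.
#2 max(10, 1) = 10 — holds.
#3 delta + gamma = 10 + 10 = 20 — holds.
#4 gamma = 10 is in {6, 11, 10, 5} — holds.

No violations.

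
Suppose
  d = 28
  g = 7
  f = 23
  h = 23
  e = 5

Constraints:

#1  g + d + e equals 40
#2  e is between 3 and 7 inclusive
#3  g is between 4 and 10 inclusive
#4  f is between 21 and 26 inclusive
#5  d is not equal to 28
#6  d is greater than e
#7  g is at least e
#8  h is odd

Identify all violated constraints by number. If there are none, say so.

No — constraint 5 is not satisfied.

#1 g + d + e = 7 + 28 + 5 = 40 — holds.
#2 e = 5 lies in [3, 7] — holds.
#3 g = 7 lies in [4, 10] — holds.
#4 f = 23 lies in [21, 26] — holds.
#5 d = 28, but 28 is required to differ — fails.
#6 d = 28, e = 5; 28 > 5 — holds.
#7 g = 7, e = 5; 7 ≥ 5 — holds.
#8 h = 23 is odd — holds.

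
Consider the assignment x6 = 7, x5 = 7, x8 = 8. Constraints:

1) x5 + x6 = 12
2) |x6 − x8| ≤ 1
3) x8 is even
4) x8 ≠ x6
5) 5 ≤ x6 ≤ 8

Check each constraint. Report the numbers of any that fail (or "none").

1) x5 + x6 = 7 + 7 = 14, not 12  fails
2) |7 − 8| = 1; 1 ≤ 1  holds
3) x8 = 8 is even  holds
4) x8 = 8, x6 = 7; distinct  holds
5) x6 = 7 lies in [5, 8]  holds

No — constraint 1 is not satisfied.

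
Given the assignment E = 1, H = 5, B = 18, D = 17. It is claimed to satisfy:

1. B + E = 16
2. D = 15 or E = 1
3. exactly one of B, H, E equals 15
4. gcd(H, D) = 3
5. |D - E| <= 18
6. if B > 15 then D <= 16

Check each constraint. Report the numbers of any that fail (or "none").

1. B + E = 18 + 1 = 19, not 16 — violated.
2. D = 17 ≠ 15, but E = 1 = 1 (second disjunct) — satisfied.
3. B=18, H=5, E=1; 0 of them equal 15, not exactly one — violated.
4. gcd(5, 17) = 1, not 3 — violated.
5. |17 - 1| = 16; 16 ≤ 18 — satisfied.
6. B = 18 > 15, so we need D ≤ 16; but D = 17 > 16 — violated.

The assignment fails constraints 1, 3, 4, and 6.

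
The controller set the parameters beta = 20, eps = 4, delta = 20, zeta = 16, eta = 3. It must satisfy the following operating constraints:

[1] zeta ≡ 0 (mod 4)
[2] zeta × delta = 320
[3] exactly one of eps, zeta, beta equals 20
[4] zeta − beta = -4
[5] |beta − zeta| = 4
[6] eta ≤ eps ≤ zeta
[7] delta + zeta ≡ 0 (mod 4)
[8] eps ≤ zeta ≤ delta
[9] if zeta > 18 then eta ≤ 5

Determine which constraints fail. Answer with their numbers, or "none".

Yes — all constraints hold.

[1] 16 mod 4 = 0 — OK.
[2] zeta × delta = 16 × 20 = 320 — OK.
[3] eps=4, zeta=16, beta=20; 1 of them equals 20 — OK.
[4] zeta − beta = 16 − 20 = -4 — OK.
[5] |20 − 16| = 4 — OK.
[6] values 3 ≤ 4 ≤ 16 — OK.
[7] delta + zeta = 36; 36 mod 4 = 0 — OK.
[8] values 4 ≤ 16 ≤ 20 — OK.
[9] zeta = 16, not > 18; antecedent false, conditional vacuously true — OK.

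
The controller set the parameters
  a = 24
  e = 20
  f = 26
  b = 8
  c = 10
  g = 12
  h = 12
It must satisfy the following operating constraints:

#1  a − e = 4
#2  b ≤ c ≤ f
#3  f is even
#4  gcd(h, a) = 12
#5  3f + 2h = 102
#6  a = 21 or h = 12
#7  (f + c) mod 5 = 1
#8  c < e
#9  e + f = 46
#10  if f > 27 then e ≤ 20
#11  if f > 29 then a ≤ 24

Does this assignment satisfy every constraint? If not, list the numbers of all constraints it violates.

#1 a − e = 24 − 20 = 4 — holds.
#2 values 8 ≤ 10 ≤ 26 — holds.
#3 f = 26 is even — holds.
#4 gcd(12, 24) = 12 — holds.
#5 3f + 2h = 3(26) + 2(12) = 102 — holds.
#6 a = 24 ≠ 21, but h = 12 = 12 (second disjunct) — holds.
#7 f + c = 36; 36 mod 5 = 1 — holds.
#8 c = 10, e = 20; 10 < 20 — holds.
#9 e + f = 20 + 26 = 46 — holds.
#10 f = 26, not > 27; antecedent false, conditional vacuously true — holds.
#11 f = 26, not > 29; antecedent false, conditional vacuously true — holds.

The assignment satisfies every constraint.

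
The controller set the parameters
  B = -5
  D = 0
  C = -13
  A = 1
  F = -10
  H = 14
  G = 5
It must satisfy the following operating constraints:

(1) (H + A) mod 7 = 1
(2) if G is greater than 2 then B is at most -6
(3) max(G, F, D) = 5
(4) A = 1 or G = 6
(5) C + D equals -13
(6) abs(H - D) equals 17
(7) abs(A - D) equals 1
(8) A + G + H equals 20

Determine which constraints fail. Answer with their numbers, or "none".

(1) H + A = 15; 15 mod 7 = 1 — holds.
(2) G = 5 > 2, so we need B ≤ -6; but B = -5 > -6 — fails.
(3) max(5, -10, 0) = 5 — holds.
(4) A = 1 = 1 (first disjunct) — holds.
(5) C + D = -13 + 0 = -13 — holds.
(6) abs(14 - 0) = 14, not 17 — fails.
(7) abs(1 - 0) = 1 — holds.
(8) A + G + H = 1 + 5 + 14 = 20 — holds.

No — constraints 2 and 6 are not satisfied.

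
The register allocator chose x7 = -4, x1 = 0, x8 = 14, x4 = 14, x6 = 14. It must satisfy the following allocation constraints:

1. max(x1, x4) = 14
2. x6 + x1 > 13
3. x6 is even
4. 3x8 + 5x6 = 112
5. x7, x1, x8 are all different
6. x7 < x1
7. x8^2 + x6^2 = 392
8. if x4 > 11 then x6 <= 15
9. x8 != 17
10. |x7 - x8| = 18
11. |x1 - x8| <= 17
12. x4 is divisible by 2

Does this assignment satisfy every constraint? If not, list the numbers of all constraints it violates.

The assignment satisfies every constraint.

1. max(0, 14) = 14  ✔
2. x6 + x1 = 14 + 0 = 14; 14 > 13  ✔
3. x6 = 14 is even  ✔
4. 3x8 + 5x6 = 3(14) + 5(14) = 112  ✔
5. values -4, 0, 14 are pairwise distinct  ✔
6. x7 = -4, x1 = 0; -4 < 0  ✔
7. x8^2 + x6^2 = 14^2 + 14^2 = 196 + 196 = 392  ✔
8. x4 = 14 > 11, so we need x6 ≤ 15; x6 = 14 ≤ 15  ✔
9. x8 = 14, and 14 ≠ 17  ✔
10. |-4 - 14| = 18  ✔
11. |0 - 14| = 14; 14 ≤ 17  ✔
12. 14 / 2 = 7, so 2 divides 14  ✔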